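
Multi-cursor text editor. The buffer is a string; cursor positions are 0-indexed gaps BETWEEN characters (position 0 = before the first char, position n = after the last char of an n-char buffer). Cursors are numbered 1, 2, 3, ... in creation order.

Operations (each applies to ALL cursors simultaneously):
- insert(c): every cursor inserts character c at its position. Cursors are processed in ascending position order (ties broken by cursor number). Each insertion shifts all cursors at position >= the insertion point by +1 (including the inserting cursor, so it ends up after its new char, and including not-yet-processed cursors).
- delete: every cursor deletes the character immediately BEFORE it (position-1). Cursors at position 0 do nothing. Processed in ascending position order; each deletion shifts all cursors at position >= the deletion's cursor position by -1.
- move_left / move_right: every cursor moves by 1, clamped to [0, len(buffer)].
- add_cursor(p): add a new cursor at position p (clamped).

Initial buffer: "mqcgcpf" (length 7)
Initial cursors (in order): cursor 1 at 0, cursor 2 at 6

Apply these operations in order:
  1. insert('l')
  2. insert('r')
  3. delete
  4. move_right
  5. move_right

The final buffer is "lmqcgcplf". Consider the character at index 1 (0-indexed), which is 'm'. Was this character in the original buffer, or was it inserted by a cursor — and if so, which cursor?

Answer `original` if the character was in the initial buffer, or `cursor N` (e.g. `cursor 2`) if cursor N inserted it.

Answer: original

Derivation:
After op 1 (insert('l')): buffer="lmqcgcplf" (len 9), cursors c1@1 c2@8, authorship 1......2.
After op 2 (insert('r')): buffer="lrmqcgcplrf" (len 11), cursors c1@2 c2@10, authorship 11......22.
After op 3 (delete): buffer="lmqcgcplf" (len 9), cursors c1@1 c2@8, authorship 1......2.
After op 4 (move_right): buffer="lmqcgcplf" (len 9), cursors c1@2 c2@9, authorship 1......2.
After op 5 (move_right): buffer="lmqcgcplf" (len 9), cursors c1@3 c2@9, authorship 1......2.
Authorship (.=original, N=cursor N): 1 . . . . . . 2 .
Index 1: author = original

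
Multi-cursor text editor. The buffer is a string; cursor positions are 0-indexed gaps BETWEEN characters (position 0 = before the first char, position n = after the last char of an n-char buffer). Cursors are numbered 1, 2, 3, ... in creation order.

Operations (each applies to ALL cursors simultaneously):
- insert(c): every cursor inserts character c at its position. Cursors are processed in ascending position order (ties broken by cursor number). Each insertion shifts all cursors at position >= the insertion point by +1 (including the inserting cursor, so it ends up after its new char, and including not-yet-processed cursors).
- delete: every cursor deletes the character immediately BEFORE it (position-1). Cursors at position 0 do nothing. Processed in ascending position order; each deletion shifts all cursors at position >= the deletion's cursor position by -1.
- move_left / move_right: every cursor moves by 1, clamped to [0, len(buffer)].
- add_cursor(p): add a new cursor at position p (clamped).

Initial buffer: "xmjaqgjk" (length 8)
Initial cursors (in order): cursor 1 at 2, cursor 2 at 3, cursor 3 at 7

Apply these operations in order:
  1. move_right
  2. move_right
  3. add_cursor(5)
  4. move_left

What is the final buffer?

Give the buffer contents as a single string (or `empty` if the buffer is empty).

After op 1 (move_right): buffer="xmjaqgjk" (len 8), cursors c1@3 c2@4 c3@8, authorship ........
After op 2 (move_right): buffer="xmjaqgjk" (len 8), cursors c1@4 c2@5 c3@8, authorship ........
After op 3 (add_cursor(5)): buffer="xmjaqgjk" (len 8), cursors c1@4 c2@5 c4@5 c3@8, authorship ........
After op 4 (move_left): buffer="xmjaqgjk" (len 8), cursors c1@3 c2@4 c4@4 c3@7, authorship ........

Answer: xmjaqgjk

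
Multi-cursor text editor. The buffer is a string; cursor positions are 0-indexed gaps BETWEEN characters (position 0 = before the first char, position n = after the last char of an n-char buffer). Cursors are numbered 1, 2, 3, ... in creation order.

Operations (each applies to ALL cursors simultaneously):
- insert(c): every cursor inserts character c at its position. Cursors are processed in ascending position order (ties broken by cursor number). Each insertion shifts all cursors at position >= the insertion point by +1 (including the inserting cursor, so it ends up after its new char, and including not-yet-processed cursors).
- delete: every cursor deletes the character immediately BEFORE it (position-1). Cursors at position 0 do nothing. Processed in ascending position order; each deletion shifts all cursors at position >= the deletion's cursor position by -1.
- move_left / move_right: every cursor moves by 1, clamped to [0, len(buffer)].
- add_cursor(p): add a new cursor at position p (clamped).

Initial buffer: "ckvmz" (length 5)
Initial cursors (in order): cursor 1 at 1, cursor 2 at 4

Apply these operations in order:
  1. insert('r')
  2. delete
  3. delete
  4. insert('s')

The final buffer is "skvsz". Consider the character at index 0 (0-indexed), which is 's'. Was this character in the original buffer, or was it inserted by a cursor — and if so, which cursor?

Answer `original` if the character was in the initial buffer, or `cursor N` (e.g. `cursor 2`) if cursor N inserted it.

After op 1 (insert('r')): buffer="crkvmrz" (len 7), cursors c1@2 c2@6, authorship .1...2.
After op 2 (delete): buffer="ckvmz" (len 5), cursors c1@1 c2@4, authorship .....
After op 3 (delete): buffer="kvz" (len 3), cursors c1@0 c2@2, authorship ...
After op 4 (insert('s')): buffer="skvsz" (len 5), cursors c1@1 c2@4, authorship 1..2.
Authorship (.=original, N=cursor N): 1 . . 2 .
Index 0: author = 1

Answer: cursor 1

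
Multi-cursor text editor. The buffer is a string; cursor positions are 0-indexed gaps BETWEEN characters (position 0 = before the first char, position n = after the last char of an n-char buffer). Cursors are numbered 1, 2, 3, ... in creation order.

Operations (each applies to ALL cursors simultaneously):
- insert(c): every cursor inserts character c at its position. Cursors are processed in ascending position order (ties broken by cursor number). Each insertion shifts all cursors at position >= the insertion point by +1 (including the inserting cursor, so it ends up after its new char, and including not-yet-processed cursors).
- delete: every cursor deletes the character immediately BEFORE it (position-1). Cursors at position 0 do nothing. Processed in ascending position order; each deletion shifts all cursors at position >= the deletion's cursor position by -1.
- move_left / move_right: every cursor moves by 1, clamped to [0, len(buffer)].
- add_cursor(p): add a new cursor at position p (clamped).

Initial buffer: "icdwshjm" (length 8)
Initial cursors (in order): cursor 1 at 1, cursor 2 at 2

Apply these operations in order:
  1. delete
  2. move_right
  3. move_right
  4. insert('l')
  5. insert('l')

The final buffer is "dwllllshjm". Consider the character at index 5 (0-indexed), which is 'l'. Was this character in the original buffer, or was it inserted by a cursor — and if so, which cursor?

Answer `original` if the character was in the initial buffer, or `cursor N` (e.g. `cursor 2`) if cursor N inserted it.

After op 1 (delete): buffer="dwshjm" (len 6), cursors c1@0 c2@0, authorship ......
After op 2 (move_right): buffer="dwshjm" (len 6), cursors c1@1 c2@1, authorship ......
After op 3 (move_right): buffer="dwshjm" (len 6), cursors c1@2 c2@2, authorship ......
After op 4 (insert('l')): buffer="dwllshjm" (len 8), cursors c1@4 c2@4, authorship ..12....
After op 5 (insert('l')): buffer="dwllllshjm" (len 10), cursors c1@6 c2@6, authorship ..1212....
Authorship (.=original, N=cursor N): . . 1 2 1 2 . . . .
Index 5: author = 2

Answer: cursor 2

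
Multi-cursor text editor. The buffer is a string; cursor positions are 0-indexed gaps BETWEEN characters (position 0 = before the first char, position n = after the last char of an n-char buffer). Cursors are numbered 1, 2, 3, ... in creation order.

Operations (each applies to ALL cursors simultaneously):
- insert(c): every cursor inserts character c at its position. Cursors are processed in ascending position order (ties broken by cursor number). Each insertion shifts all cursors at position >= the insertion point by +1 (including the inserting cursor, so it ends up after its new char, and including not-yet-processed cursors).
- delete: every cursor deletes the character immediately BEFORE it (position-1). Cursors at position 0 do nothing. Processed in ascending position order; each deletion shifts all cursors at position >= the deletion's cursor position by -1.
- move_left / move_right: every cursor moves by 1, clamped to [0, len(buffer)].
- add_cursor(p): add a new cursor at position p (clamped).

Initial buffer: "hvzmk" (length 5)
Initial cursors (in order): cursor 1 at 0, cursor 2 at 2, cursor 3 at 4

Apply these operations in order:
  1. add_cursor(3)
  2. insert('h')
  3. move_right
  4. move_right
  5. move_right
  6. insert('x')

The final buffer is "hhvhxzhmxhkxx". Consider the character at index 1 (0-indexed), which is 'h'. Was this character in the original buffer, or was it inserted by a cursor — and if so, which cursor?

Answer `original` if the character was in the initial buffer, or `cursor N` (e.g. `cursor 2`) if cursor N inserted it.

After op 1 (add_cursor(3)): buffer="hvzmk" (len 5), cursors c1@0 c2@2 c4@3 c3@4, authorship .....
After op 2 (insert('h')): buffer="hhvhzhmhk" (len 9), cursors c1@1 c2@4 c4@6 c3@8, authorship 1..2.4.3.
After op 3 (move_right): buffer="hhvhzhmhk" (len 9), cursors c1@2 c2@5 c4@7 c3@9, authorship 1..2.4.3.
After op 4 (move_right): buffer="hhvhzhmhk" (len 9), cursors c1@3 c2@6 c4@8 c3@9, authorship 1..2.4.3.
After op 5 (move_right): buffer="hhvhzhmhk" (len 9), cursors c1@4 c2@7 c3@9 c4@9, authorship 1..2.4.3.
After op 6 (insert('x')): buffer="hhvhxzhmxhkxx" (len 13), cursors c1@5 c2@9 c3@13 c4@13, authorship 1..21.4.23.34
Authorship (.=original, N=cursor N): 1 . . 2 1 . 4 . 2 3 . 3 4
Index 1: author = original

Answer: original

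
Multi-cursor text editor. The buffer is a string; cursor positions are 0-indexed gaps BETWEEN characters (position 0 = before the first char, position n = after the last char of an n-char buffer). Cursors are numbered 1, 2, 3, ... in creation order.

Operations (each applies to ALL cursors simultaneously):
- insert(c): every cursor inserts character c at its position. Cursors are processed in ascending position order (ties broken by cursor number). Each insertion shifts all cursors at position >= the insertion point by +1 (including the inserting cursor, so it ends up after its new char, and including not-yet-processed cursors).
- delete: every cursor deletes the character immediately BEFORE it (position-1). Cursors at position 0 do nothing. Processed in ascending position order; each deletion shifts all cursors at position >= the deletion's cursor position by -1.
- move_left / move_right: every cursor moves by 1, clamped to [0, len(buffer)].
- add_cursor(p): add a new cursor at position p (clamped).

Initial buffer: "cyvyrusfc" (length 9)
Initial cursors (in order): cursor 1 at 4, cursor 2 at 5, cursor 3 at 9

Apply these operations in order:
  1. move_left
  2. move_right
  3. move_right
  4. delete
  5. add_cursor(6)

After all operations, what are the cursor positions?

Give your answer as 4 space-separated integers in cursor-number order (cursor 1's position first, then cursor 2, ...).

Answer: 4 4 6 6

Derivation:
After op 1 (move_left): buffer="cyvyrusfc" (len 9), cursors c1@3 c2@4 c3@8, authorship .........
After op 2 (move_right): buffer="cyvyrusfc" (len 9), cursors c1@4 c2@5 c3@9, authorship .........
After op 3 (move_right): buffer="cyvyrusfc" (len 9), cursors c1@5 c2@6 c3@9, authorship .........
After op 4 (delete): buffer="cyvysf" (len 6), cursors c1@4 c2@4 c3@6, authorship ......
After op 5 (add_cursor(6)): buffer="cyvysf" (len 6), cursors c1@4 c2@4 c3@6 c4@6, authorship ......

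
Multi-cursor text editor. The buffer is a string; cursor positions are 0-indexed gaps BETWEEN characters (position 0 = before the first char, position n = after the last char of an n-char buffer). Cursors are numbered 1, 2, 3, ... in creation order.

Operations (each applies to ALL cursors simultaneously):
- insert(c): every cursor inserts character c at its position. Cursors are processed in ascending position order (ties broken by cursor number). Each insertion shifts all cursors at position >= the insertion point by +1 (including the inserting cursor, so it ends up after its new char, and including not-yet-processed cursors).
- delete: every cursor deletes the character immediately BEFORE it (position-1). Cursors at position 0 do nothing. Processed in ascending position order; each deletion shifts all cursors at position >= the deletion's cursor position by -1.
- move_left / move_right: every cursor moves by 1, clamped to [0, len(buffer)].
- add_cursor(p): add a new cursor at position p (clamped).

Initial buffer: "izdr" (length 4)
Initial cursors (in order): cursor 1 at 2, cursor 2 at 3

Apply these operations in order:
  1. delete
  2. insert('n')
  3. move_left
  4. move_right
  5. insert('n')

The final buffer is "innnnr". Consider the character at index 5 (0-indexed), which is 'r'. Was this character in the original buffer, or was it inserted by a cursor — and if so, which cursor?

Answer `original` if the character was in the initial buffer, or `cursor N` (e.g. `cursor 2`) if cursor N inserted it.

Answer: original

Derivation:
After op 1 (delete): buffer="ir" (len 2), cursors c1@1 c2@1, authorship ..
After op 2 (insert('n')): buffer="innr" (len 4), cursors c1@3 c2@3, authorship .12.
After op 3 (move_left): buffer="innr" (len 4), cursors c1@2 c2@2, authorship .12.
After op 4 (move_right): buffer="innr" (len 4), cursors c1@3 c2@3, authorship .12.
After op 5 (insert('n')): buffer="innnnr" (len 6), cursors c1@5 c2@5, authorship .1212.
Authorship (.=original, N=cursor N): . 1 2 1 2 .
Index 5: author = original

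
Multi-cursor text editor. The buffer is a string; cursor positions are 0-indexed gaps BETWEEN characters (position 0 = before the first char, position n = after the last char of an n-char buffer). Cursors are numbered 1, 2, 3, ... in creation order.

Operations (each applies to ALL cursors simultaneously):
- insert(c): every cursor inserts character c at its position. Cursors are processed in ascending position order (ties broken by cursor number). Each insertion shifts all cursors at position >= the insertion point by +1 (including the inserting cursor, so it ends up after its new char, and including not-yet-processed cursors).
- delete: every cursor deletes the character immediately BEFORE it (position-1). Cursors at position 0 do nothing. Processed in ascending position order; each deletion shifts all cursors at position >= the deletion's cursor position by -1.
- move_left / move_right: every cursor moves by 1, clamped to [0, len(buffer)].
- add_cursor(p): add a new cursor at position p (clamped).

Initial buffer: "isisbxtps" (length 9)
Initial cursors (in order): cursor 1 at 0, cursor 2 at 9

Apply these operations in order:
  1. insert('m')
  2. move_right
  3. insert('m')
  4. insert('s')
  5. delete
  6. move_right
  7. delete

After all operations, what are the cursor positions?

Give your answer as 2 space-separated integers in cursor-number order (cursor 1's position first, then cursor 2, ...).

Answer: 3 11

Derivation:
After op 1 (insert('m')): buffer="misisbxtpsm" (len 11), cursors c1@1 c2@11, authorship 1.........2
After op 2 (move_right): buffer="misisbxtpsm" (len 11), cursors c1@2 c2@11, authorship 1.........2
After op 3 (insert('m')): buffer="mimsisbxtpsmm" (len 13), cursors c1@3 c2@13, authorship 1.1........22
After op 4 (insert('s')): buffer="mimssisbxtpsmms" (len 15), cursors c1@4 c2@15, authorship 1.11........222
After op 5 (delete): buffer="mimsisbxtpsmm" (len 13), cursors c1@3 c2@13, authorship 1.1........22
After op 6 (move_right): buffer="mimsisbxtpsmm" (len 13), cursors c1@4 c2@13, authorship 1.1........22
After op 7 (delete): buffer="mimisbxtpsm" (len 11), cursors c1@3 c2@11, authorship 1.1.......2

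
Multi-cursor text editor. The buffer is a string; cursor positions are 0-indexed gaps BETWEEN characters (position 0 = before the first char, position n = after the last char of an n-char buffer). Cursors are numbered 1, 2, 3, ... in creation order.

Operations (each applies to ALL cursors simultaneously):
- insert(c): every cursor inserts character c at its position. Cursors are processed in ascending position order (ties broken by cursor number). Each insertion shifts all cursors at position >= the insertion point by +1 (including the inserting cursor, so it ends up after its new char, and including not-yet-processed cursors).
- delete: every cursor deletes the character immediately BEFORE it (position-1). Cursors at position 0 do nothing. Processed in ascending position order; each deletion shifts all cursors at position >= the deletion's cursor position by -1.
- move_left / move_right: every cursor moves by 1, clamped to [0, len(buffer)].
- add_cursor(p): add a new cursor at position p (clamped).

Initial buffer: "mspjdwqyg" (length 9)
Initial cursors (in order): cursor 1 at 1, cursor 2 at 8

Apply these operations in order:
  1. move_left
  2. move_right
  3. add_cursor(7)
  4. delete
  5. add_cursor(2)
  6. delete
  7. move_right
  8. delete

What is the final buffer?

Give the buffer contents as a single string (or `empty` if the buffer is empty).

After op 1 (move_left): buffer="mspjdwqyg" (len 9), cursors c1@0 c2@7, authorship .........
After op 2 (move_right): buffer="mspjdwqyg" (len 9), cursors c1@1 c2@8, authorship .........
After op 3 (add_cursor(7)): buffer="mspjdwqyg" (len 9), cursors c1@1 c3@7 c2@8, authorship .........
After op 4 (delete): buffer="spjdwg" (len 6), cursors c1@0 c2@5 c3@5, authorship ......
After op 5 (add_cursor(2)): buffer="spjdwg" (len 6), cursors c1@0 c4@2 c2@5 c3@5, authorship ......
After op 6 (delete): buffer="sjg" (len 3), cursors c1@0 c4@1 c2@2 c3@2, authorship ...
After op 7 (move_right): buffer="sjg" (len 3), cursors c1@1 c4@2 c2@3 c3@3, authorship ...
After op 8 (delete): buffer="" (len 0), cursors c1@0 c2@0 c3@0 c4@0, authorship 

Answer: empty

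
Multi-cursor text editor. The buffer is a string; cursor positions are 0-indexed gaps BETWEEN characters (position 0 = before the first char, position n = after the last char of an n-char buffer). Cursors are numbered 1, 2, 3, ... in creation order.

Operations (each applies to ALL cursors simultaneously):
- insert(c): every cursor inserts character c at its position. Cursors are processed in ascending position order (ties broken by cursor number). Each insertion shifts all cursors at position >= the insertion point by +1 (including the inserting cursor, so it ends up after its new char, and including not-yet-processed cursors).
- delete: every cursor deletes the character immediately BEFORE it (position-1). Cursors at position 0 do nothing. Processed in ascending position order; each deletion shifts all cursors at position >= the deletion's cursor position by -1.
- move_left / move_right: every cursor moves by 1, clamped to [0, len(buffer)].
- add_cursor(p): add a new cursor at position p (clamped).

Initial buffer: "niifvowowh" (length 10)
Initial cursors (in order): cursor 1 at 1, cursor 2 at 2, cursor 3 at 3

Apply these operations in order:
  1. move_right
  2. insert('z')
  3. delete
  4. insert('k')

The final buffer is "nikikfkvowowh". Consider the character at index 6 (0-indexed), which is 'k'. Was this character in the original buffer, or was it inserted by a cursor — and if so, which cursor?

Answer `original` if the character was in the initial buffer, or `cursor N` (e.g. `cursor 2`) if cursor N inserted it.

Answer: cursor 3

Derivation:
After op 1 (move_right): buffer="niifvowowh" (len 10), cursors c1@2 c2@3 c3@4, authorship ..........
After op 2 (insert('z')): buffer="nizizfzvowowh" (len 13), cursors c1@3 c2@5 c3@7, authorship ..1.2.3......
After op 3 (delete): buffer="niifvowowh" (len 10), cursors c1@2 c2@3 c3@4, authorship ..........
After op 4 (insert('k')): buffer="nikikfkvowowh" (len 13), cursors c1@3 c2@5 c3@7, authorship ..1.2.3......
Authorship (.=original, N=cursor N): . . 1 . 2 . 3 . . . . . .
Index 6: author = 3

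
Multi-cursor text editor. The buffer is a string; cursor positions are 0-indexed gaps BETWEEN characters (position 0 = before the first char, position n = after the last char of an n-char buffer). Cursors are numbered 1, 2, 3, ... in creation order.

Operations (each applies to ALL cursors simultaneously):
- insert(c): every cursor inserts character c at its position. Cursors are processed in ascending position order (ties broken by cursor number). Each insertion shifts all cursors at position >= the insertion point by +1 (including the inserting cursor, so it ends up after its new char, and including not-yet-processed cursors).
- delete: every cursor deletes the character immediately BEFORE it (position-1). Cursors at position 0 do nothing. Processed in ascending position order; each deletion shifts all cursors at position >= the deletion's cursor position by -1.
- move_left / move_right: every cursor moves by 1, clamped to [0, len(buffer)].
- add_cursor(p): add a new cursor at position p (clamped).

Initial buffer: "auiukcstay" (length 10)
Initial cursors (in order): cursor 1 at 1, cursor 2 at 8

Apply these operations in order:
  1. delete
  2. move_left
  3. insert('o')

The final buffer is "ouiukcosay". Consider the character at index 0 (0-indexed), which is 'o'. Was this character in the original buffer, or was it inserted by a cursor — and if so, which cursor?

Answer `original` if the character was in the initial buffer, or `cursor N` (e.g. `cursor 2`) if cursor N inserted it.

After op 1 (delete): buffer="uiukcsay" (len 8), cursors c1@0 c2@6, authorship ........
After op 2 (move_left): buffer="uiukcsay" (len 8), cursors c1@0 c2@5, authorship ........
After op 3 (insert('o')): buffer="ouiukcosay" (len 10), cursors c1@1 c2@7, authorship 1.....2...
Authorship (.=original, N=cursor N): 1 . . . . . 2 . . .
Index 0: author = 1

Answer: cursor 1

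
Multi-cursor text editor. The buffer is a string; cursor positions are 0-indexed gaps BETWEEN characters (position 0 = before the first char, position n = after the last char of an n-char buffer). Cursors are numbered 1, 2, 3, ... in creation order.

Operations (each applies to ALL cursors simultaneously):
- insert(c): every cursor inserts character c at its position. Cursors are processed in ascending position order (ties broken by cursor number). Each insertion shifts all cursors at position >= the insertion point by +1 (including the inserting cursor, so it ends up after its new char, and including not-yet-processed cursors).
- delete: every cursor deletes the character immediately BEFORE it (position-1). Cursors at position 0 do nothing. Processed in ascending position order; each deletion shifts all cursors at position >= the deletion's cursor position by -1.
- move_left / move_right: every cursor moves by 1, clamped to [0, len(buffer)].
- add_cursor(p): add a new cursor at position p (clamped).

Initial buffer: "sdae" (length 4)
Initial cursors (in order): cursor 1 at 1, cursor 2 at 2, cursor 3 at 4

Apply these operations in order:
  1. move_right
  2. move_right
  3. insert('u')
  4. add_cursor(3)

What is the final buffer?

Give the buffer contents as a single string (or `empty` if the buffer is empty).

Answer: sdaueuu

Derivation:
After op 1 (move_right): buffer="sdae" (len 4), cursors c1@2 c2@3 c3@4, authorship ....
After op 2 (move_right): buffer="sdae" (len 4), cursors c1@3 c2@4 c3@4, authorship ....
After op 3 (insert('u')): buffer="sdaueuu" (len 7), cursors c1@4 c2@7 c3@7, authorship ...1.23
After op 4 (add_cursor(3)): buffer="sdaueuu" (len 7), cursors c4@3 c1@4 c2@7 c3@7, authorship ...1.23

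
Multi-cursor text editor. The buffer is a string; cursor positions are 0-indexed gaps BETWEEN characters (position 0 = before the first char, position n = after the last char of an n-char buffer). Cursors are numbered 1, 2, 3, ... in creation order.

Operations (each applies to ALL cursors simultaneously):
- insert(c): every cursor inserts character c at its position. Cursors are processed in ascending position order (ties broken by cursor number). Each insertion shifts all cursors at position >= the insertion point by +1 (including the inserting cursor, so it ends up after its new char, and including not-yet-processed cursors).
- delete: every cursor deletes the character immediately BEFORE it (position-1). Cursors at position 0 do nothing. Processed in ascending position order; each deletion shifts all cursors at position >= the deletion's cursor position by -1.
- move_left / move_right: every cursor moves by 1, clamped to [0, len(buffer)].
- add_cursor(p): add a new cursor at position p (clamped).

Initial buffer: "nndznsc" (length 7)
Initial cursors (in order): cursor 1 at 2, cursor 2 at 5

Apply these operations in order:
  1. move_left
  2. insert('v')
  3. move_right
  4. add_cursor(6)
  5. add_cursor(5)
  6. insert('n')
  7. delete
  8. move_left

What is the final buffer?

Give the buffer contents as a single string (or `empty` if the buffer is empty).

After op 1 (move_left): buffer="nndznsc" (len 7), cursors c1@1 c2@4, authorship .......
After op 2 (insert('v')): buffer="nvndzvnsc" (len 9), cursors c1@2 c2@6, authorship .1...2...
After op 3 (move_right): buffer="nvndzvnsc" (len 9), cursors c1@3 c2@7, authorship .1...2...
After op 4 (add_cursor(6)): buffer="nvndzvnsc" (len 9), cursors c1@3 c3@6 c2@7, authorship .1...2...
After op 5 (add_cursor(5)): buffer="nvndzvnsc" (len 9), cursors c1@3 c4@5 c3@6 c2@7, authorship .1...2...
After op 6 (insert('n')): buffer="nvnndznvnnnsc" (len 13), cursors c1@4 c4@7 c3@9 c2@11, authorship .1.1..423.2..
After op 7 (delete): buffer="nvndzvnsc" (len 9), cursors c1@3 c4@5 c3@6 c2@7, authorship .1...2...
After op 8 (move_left): buffer="nvndzvnsc" (len 9), cursors c1@2 c4@4 c3@5 c2@6, authorship .1...2...

Answer: nvndzvnsc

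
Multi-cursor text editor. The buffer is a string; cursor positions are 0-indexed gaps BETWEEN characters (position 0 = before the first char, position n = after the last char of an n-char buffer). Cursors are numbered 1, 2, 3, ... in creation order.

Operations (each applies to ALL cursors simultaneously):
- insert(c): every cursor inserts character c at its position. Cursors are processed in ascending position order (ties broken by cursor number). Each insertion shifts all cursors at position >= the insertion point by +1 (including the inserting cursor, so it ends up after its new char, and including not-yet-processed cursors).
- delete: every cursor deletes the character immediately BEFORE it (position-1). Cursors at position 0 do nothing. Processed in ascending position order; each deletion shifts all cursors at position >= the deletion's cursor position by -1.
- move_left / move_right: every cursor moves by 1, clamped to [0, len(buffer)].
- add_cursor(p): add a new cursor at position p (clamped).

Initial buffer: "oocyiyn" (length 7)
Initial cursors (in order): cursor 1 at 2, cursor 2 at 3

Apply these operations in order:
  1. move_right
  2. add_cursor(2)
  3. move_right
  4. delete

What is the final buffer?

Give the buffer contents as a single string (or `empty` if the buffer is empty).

Answer: ooyn

Derivation:
After op 1 (move_right): buffer="oocyiyn" (len 7), cursors c1@3 c2@4, authorship .......
After op 2 (add_cursor(2)): buffer="oocyiyn" (len 7), cursors c3@2 c1@3 c2@4, authorship .......
After op 3 (move_right): buffer="oocyiyn" (len 7), cursors c3@3 c1@4 c2@5, authorship .......
After op 4 (delete): buffer="ooyn" (len 4), cursors c1@2 c2@2 c3@2, authorship ....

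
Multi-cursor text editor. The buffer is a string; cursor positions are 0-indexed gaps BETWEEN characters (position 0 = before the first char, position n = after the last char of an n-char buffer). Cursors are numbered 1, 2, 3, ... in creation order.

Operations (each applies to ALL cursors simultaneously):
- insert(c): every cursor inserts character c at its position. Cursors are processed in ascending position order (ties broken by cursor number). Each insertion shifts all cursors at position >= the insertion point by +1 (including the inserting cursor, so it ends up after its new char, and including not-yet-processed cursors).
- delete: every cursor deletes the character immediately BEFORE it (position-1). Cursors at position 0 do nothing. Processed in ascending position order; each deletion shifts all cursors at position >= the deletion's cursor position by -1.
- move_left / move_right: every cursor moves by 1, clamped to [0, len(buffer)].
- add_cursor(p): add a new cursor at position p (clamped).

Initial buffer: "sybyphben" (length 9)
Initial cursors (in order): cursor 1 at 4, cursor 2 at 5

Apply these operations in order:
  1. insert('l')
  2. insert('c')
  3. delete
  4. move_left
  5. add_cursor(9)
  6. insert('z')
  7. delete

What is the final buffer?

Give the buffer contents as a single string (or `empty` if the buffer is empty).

After op 1 (insert('l')): buffer="sybylplhben" (len 11), cursors c1@5 c2@7, authorship ....1.2....
After op 2 (insert('c')): buffer="sybylcplchben" (len 13), cursors c1@6 c2@9, authorship ....11.22....
After op 3 (delete): buffer="sybylplhben" (len 11), cursors c1@5 c2@7, authorship ....1.2....
After op 4 (move_left): buffer="sybylplhben" (len 11), cursors c1@4 c2@6, authorship ....1.2....
After op 5 (add_cursor(9)): buffer="sybylplhben" (len 11), cursors c1@4 c2@6 c3@9, authorship ....1.2....
After op 6 (insert('z')): buffer="sybyzlpzlhbzen" (len 14), cursors c1@5 c2@8 c3@12, authorship ....11.22..3..
After op 7 (delete): buffer="sybylplhben" (len 11), cursors c1@4 c2@6 c3@9, authorship ....1.2....

Answer: sybylplhben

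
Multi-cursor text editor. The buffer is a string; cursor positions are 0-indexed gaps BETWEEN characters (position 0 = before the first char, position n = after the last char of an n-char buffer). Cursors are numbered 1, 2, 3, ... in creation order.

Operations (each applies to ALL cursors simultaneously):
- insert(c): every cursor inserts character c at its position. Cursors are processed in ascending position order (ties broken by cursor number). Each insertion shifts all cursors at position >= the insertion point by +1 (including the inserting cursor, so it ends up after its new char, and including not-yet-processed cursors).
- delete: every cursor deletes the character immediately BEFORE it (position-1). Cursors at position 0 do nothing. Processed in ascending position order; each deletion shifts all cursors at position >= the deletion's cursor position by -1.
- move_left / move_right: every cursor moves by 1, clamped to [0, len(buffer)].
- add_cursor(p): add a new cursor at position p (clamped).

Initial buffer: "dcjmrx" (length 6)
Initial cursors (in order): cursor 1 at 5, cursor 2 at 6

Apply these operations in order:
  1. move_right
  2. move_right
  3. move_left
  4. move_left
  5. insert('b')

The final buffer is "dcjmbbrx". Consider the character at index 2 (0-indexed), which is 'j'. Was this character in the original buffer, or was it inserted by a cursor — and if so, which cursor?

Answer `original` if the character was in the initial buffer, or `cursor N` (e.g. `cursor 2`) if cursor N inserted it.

Answer: original

Derivation:
After op 1 (move_right): buffer="dcjmrx" (len 6), cursors c1@6 c2@6, authorship ......
After op 2 (move_right): buffer="dcjmrx" (len 6), cursors c1@6 c2@6, authorship ......
After op 3 (move_left): buffer="dcjmrx" (len 6), cursors c1@5 c2@5, authorship ......
After op 4 (move_left): buffer="dcjmrx" (len 6), cursors c1@4 c2@4, authorship ......
After op 5 (insert('b')): buffer="dcjmbbrx" (len 8), cursors c1@6 c2@6, authorship ....12..
Authorship (.=original, N=cursor N): . . . . 1 2 . .
Index 2: author = original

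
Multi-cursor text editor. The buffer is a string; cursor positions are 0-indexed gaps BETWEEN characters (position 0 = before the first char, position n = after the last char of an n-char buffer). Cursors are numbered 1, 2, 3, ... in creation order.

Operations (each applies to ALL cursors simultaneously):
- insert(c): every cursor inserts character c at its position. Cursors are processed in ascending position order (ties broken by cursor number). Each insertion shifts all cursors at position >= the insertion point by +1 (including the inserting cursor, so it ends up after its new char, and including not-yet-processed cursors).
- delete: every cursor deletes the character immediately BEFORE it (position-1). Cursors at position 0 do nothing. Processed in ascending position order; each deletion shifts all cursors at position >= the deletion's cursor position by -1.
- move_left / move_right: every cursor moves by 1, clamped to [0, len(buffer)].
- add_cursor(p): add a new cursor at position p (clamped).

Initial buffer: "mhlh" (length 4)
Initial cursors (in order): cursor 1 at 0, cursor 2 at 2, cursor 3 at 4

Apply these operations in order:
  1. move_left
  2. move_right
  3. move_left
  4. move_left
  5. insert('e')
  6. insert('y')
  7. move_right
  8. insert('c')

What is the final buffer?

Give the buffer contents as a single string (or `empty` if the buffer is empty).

After op 1 (move_left): buffer="mhlh" (len 4), cursors c1@0 c2@1 c3@3, authorship ....
After op 2 (move_right): buffer="mhlh" (len 4), cursors c1@1 c2@2 c3@4, authorship ....
After op 3 (move_left): buffer="mhlh" (len 4), cursors c1@0 c2@1 c3@3, authorship ....
After op 4 (move_left): buffer="mhlh" (len 4), cursors c1@0 c2@0 c3@2, authorship ....
After op 5 (insert('e')): buffer="eemhelh" (len 7), cursors c1@2 c2@2 c3@5, authorship 12..3..
After op 6 (insert('y')): buffer="eeyymheylh" (len 10), cursors c1@4 c2@4 c3@8, authorship 1212..33..
After op 7 (move_right): buffer="eeyymheylh" (len 10), cursors c1@5 c2@5 c3@9, authorship 1212..33..
After op 8 (insert('c')): buffer="eeyymccheylch" (len 13), cursors c1@7 c2@7 c3@12, authorship 1212.12.33.3.

Answer: eeyymccheylch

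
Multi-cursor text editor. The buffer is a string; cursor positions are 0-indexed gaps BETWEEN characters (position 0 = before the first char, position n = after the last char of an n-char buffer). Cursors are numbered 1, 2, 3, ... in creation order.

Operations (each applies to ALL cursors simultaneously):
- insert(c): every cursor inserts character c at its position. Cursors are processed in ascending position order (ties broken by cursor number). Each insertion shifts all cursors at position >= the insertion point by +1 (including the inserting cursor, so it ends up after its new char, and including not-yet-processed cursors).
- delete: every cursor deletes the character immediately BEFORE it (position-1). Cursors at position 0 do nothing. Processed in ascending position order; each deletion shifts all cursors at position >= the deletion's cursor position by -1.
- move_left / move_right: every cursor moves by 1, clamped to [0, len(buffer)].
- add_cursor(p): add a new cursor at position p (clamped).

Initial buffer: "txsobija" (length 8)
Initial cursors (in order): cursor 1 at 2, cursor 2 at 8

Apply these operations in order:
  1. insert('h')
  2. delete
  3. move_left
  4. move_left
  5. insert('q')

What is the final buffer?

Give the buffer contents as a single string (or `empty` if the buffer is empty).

After op 1 (insert('h')): buffer="txhsobijah" (len 10), cursors c1@3 c2@10, authorship ..1......2
After op 2 (delete): buffer="txsobija" (len 8), cursors c1@2 c2@8, authorship ........
After op 3 (move_left): buffer="txsobija" (len 8), cursors c1@1 c2@7, authorship ........
After op 4 (move_left): buffer="txsobija" (len 8), cursors c1@0 c2@6, authorship ........
After op 5 (insert('q')): buffer="qtxsobiqja" (len 10), cursors c1@1 c2@8, authorship 1......2..

Answer: qtxsobiqja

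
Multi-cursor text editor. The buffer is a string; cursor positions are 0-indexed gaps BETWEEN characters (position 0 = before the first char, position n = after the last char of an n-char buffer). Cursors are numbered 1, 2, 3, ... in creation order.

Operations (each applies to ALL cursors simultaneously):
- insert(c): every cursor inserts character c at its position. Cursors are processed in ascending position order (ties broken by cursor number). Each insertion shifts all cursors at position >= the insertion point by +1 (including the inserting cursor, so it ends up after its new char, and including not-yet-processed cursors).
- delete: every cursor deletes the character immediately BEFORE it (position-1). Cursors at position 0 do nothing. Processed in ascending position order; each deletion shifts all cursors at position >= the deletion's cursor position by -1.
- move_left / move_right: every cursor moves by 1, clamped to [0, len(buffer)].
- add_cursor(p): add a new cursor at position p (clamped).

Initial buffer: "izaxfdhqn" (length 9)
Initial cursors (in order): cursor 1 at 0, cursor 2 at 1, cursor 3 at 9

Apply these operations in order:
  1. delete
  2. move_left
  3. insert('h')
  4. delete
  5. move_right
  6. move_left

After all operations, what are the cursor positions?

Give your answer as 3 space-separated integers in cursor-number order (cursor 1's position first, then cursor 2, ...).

After op 1 (delete): buffer="zaxfdhq" (len 7), cursors c1@0 c2@0 c3@7, authorship .......
After op 2 (move_left): buffer="zaxfdhq" (len 7), cursors c1@0 c2@0 c3@6, authorship .......
After op 3 (insert('h')): buffer="hhzaxfdhhq" (len 10), cursors c1@2 c2@2 c3@9, authorship 12......3.
After op 4 (delete): buffer="zaxfdhq" (len 7), cursors c1@0 c2@0 c3@6, authorship .......
After op 5 (move_right): buffer="zaxfdhq" (len 7), cursors c1@1 c2@1 c3@7, authorship .......
After op 6 (move_left): buffer="zaxfdhq" (len 7), cursors c1@0 c2@0 c3@6, authorship .......

Answer: 0 0 6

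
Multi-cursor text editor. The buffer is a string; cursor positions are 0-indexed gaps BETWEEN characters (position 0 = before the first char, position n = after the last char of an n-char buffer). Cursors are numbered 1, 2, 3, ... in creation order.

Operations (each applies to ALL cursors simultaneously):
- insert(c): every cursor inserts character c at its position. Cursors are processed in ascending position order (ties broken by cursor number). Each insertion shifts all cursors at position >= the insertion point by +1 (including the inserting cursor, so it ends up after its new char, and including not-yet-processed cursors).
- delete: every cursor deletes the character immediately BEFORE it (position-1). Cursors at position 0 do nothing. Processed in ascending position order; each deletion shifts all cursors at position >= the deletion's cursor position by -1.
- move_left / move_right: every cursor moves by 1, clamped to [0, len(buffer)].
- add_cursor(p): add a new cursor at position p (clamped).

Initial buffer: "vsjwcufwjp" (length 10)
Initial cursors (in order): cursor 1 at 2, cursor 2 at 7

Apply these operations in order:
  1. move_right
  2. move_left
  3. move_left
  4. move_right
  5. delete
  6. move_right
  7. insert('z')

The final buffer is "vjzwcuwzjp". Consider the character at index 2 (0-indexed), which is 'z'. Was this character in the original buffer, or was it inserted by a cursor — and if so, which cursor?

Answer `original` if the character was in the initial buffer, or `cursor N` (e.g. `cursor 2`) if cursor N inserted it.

After op 1 (move_right): buffer="vsjwcufwjp" (len 10), cursors c1@3 c2@8, authorship ..........
After op 2 (move_left): buffer="vsjwcufwjp" (len 10), cursors c1@2 c2@7, authorship ..........
After op 3 (move_left): buffer="vsjwcufwjp" (len 10), cursors c1@1 c2@6, authorship ..........
After op 4 (move_right): buffer="vsjwcufwjp" (len 10), cursors c1@2 c2@7, authorship ..........
After op 5 (delete): buffer="vjwcuwjp" (len 8), cursors c1@1 c2@5, authorship ........
After op 6 (move_right): buffer="vjwcuwjp" (len 8), cursors c1@2 c2@6, authorship ........
After op 7 (insert('z')): buffer="vjzwcuwzjp" (len 10), cursors c1@3 c2@8, authorship ..1....2..
Authorship (.=original, N=cursor N): . . 1 . . . . 2 . .
Index 2: author = 1

Answer: cursor 1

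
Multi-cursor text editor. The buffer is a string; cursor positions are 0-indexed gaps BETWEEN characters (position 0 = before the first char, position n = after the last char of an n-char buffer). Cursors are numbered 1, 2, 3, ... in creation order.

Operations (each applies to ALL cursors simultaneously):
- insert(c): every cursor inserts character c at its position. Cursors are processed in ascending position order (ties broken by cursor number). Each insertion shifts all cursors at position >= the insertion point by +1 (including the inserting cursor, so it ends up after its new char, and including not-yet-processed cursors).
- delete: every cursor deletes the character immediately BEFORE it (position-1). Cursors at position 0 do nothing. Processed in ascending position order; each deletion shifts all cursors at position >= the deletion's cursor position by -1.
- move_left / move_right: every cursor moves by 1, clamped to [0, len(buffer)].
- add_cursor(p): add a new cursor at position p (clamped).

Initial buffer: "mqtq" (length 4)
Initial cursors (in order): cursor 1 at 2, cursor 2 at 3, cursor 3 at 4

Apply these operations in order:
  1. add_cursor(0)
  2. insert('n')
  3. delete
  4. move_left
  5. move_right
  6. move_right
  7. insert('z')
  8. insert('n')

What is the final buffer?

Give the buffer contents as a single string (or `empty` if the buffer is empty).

After op 1 (add_cursor(0)): buffer="mqtq" (len 4), cursors c4@0 c1@2 c2@3 c3@4, authorship ....
After op 2 (insert('n')): buffer="nmqntnqn" (len 8), cursors c4@1 c1@4 c2@6 c3@8, authorship 4..1.2.3
After op 3 (delete): buffer="mqtq" (len 4), cursors c4@0 c1@2 c2@3 c3@4, authorship ....
After op 4 (move_left): buffer="mqtq" (len 4), cursors c4@0 c1@1 c2@2 c3@3, authorship ....
After op 5 (move_right): buffer="mqtq" (len 4), cursors c4@1 c1@2 c2@3 c3@4, authorship ....
After op 6 (move_right): buffer="mqtq" (len 4), cursors c4@2 c1@3 c2@4 c3@4, authorship ....
After op 7 (insert('z')): buffer="mqztzqzz" (len 8), cursors c4@3 c1@5 c2@8 c3@8, authorship ..4.1.23
After op 8 (insert('n')): buffer="mqzntznqzznn" (len 12), cursors c4@4 c1@7 c2@12 c3@12, authorship ..44.11.2323

Answer: mqzntznqzznn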